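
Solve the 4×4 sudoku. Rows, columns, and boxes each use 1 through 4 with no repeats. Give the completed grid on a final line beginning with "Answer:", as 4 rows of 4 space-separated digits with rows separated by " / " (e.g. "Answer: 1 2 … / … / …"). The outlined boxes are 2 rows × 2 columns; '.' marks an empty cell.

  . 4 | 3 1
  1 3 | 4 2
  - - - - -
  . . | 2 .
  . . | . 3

Step 1. [r4c2∈{1,2}] in col 2, 2 fits only at r4c2, so r4c2=2.
Step 2. [r3c1∈{3,4}] row 3 places 3 nowhere but r3c1. So r3c1=3.
Step 3. [r3c4∈{4}] r3c4 has the single candidate 4. So r3c4=4.
Step 4. [r4c3∈{1}] nothing but 1 survives at r4c3 ⇒ r4c3=1.
Step 5. [r4c1∈{4}] nothing but 4 survives at r4c1 ⇒ r4c1=4.
Step 6. [r1c1∈{2}] only 2 remains possible at r1c1 ⇒ r1c1=2.
Step 7. [r3c2∈{1}] r3c2 is down to just 1. So r3c2=1.

Answer: 2 4 3 1 / 1 3 4 2 / 3 1 2 4 / 4 2 1 3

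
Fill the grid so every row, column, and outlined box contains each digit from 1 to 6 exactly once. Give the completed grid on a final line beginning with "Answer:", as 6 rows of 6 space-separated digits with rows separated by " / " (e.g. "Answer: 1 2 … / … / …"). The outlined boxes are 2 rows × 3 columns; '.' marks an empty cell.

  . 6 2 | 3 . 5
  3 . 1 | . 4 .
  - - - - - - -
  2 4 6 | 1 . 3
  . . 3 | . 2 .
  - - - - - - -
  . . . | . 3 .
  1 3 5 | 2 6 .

Step 1. [r5c3∈{4}] r5c3 has the single candidate 4, so r5c3=4.
Step 2. [r4c4∈{4,5,6}] 4 has one home in col 4: r4c4 ⇒ r4c4=4.
Step 3. [r4c1∈{5}] r4c1's peers cover all but 5, so r4c1=5.
Step 4. [r2c4∈{6}] only 6 remains possible at r2c4, so r2c4=6.
Step 5. [r1c1∈{4}] nothing but 4 survives at r1c1 ⇒ r1c1=4.
Step 6. [r4c6∈{6}] r4c6 is down to just 6 ⇒ r4c6=6.
Step 7. [r5c2∈{2}] r5c2 has the single candidate 2, so r5c2=2.
Step 8. [r6c6∈{4}] r6c6 has the single candidate 4. So r6c6=4.
Step 9. [r2c6∈{2}] r2c6 has the single candidate 2 ⇒ r2c6=2.
Step 10. [r4c2∈{1}] r4c2 has the single candidate 1, so r4c2=1.
Step 11. [r1c5∈{1}] nothing but 1 survives at r1c5 ⇒ r1c5=1.
Step 12. [r5c1∈{6}] r5c1 is down to just 6. So r5c1=6.
Step 13. [r3c5∈{5}] r3c5's peers cover all but 5, so r3c5=5.
Step 14. [r5c6∈{1}] nothing but 1 survives at r5c6, so r5c6=1.
Step 15. [r2c2∈{5}] only 5 remains possible at r2c2 ⇒ r2c2=5.
Step 16. [r5c4∈{5}] nothing but 5 survives at r5c4. So r5c4=5.

Answer: 4 6 2 3 1 5 / 3 5 1 6 4 2 / 2 4 6 1 5 3 / 5 1 3 4 2 6 / 6 2 4 5 3 1 / 1 3 5 2 6 4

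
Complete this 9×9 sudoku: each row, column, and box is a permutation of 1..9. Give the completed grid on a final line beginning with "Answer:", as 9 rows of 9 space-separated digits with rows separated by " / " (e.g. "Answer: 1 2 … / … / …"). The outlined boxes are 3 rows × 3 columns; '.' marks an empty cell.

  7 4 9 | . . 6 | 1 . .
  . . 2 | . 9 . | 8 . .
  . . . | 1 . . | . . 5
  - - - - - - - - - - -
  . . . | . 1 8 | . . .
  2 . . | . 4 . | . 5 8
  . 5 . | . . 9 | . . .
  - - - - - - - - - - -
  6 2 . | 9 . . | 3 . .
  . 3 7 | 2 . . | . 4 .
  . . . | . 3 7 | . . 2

Step 1. [r1c9∈{3}] r1c9's peers cover all but 3, so r1c9=3.
Step 2. [r5c6∈{3}] nothing but 3 survives at r5c6 ⇒ r5c6=3.
Step 3. [r6c5∈{2,6,7}] r6c5 is the only open cell in box 5 admitting 2. So r6c5=2.
Step 4. [r2c1∈{1,3,5}] r2c1 is the only open cell in box 1 admitting 5 ⇒ r2c1=5.
Step 5. [r8c5∈{5,6,8}] col 5 places 6 nowhere but r8c5 ⇒ r8c5=6.
Step 6. [r8c1∈{1,8,9}] r8c1 is the only open cell in row 8 admitting 8. So r8c1=8.
Step 7. [r6c3∈{1,3,4,6,8}] 8 has one home in row 6: r6c3. So r6c3=8.
Step 8. [r2c6∈{4}] r2c6 has the single candidate 4, so r2c6=4.
Step 9. [r3c7∈{2,4,6,7,9}] row 3 places 4 nowhere but r3c7, so r3c7=4.
Step 10. [r3c8∈{2,6,7,9}] 9 has one home in row 3: r3c8 ⇒ r3c8=9.
Step 11. [r7c3∈{1,4,5}] 4 has one home in row 7: r7c3 ⇒ r7c3=4.
Step 12. [r4c7∈{2,6,7,9}] in col 7, 2 fits only at r4c7. So r4c7=2.
Step 13. [r4c4∈{5,6,7}] 5 has one home in row 4: r4c4, so r4c4=5.
Step 14. [r3c1∈{3}] nothing but 3 survives at r3c1. So r3c1=3.
Step 15. [r6c8∈{1,3,6,7}] r6c8 is the only open cell in row 6 admitting 3 ⇒ r6c8=3.
Step 16. [r6c9∈{1,4,6,7}] box 6 places 1 nowhere but r6c9 ⇒ r6c9=1.
Step 17. [r3c3∈{6}] only 6 remains possible at r3c3 ⇒ r3c3=6.
Step 18. [r9c1∈{1,9}] 1 has one home in col 1: r9c1. So r9c1=1.
Step 19. [r4c1∈{4,9}] in col 1, 9 fits only at r4c1. So r4c1=9.
Step 20. [r5c7∈{6,7,9}] r5c7 is the only open cell in row 5 admitting 9 ⇒ r5c7=9.
Step 21. [r6c7∈{6,7}] in col 7, 7 fits only at r6c7, so r6c7=7.
Step 22. [r4c8∈{6}] r4c8 is down to just 6, so r4c8=6.
Step 23. [r7c8∈{1,7,8}] col 8 places 1 nowhere but r7c8. So r7c8=1.
Step 24. [r7c5∈{5,8}] r7c5 is the only open cell in row 7 admitting 8 ⇒ r7c5=8.
Step 25. [r5c4∈{6,7}] across box 5, 7 lands solely at r5c4, so r5c4=7.
Step 26. [r8c7∈{5}] only 5 remains possible at r8c7. So r8c7=5.
Step 27. [r2c2∈{1}] r2c2's peers cover all but 1 ⇒ r2c2=1.
Step 28. [r2c8∈{7}] nothing but 7 survives at r2c8. So r2c8=7.
Step 29. [r9c3∈{5}] nothing but 5 survives at r9c3, so r9c3=5.
Step 30. [r1c4∈{8}] only 8 remains possible at r1c4, so r1c4=8.
Step 31. [r5c2∈{6}] only 6 remains possible at r5c2. So r5c2=6.
Step 32. [r4c9∈{4}] only 4 remains possible at r4c9, so r4c9=4.
Step 33. [r9c7∈{6}] nothing but 6 survives at r9c7 ⇒ r9c7=6.
Step 34. [r7c9∈{7}] r7c9 has the single candidate 7, so r7c9=7.
Step 35. [r2c4∈{3}] r2c4 is down to just 3. So r2c4=3.
Step 36. [r3c2∈{8}] r3c2's peers cover all but 8 ⇒ r3c2=8.
Step 37. [r6c1∈{4}] only 4 remains possible at r6c1. So r6c1=4.
Step 38. [r8c6∈{1}] nothing but 1 survives at r8c6 ⇒ r8c6=1.
Step 39. [r1c5∈{5}] only 5 remains possible at r1c5, so r1c5=5.
Step 40. [r1c8∈{2}] r1c8 has the single candidate 2 ⇒ r1c8=2.
Step 41. [r4c3∈{3}] nothing but 3 survives at r4c3. So r4c3=3.
Step 42. [r3c6∈{2}] r3c6 has the single candidate 2, so r3c6=2.
Step 43. [r2c9∈{6}] r2c9 is down to just 6 ⇒ r2c9=6.
Step 44. [r3c5∈{7}] nothing but 7 survives at r3c5 ⇒ r3c5=7.
Step 45. [r9c4∈{4}] nothing but 4 survives at r9c4. So r9c4=4.
Step 46. [r4c2∈{7}] r4c2 is down to just 7. So r4c2=7.
Step 47. [r5c3∈{1}] only 1 remains possible at r5c3, so r5c3=1.
Step 48. [r6c4∈{6}] nothing but 6 survives at r6c4 ⇒ r6c4=6.
Step 49. [r7c6∈{5}] r7c6 is down to just 5 ⇒ r7c6=5.
Step 50. [r9c8∈{8}] r9c8's peers cover all but 8 ⇒ r9c8=8.
Step 51. [r8c9∈{9}] nothing but 9 survives at r8c9. So r8c9=9.
Step 52. [r9c2∈{9}] nothing but 9 survives at r9c2. So r9c2=9.

Answer: 7 4 9 8 5 6 1 2 3 / 5 1 2 3 9 4 8 7 6 / 3 8 6 1 7 2 4 9 5 / 9 7 3 5 1 8 2 6 4 / 2 6 1 7 4 3 9 5 8 / 4 5 8 6 2 9 7 3 1 / 6 2 4 9 8 5 3 1 7 / 8 3 7 2 6 1 5 4 9 / 1 9 5 4 3 7 6 8 2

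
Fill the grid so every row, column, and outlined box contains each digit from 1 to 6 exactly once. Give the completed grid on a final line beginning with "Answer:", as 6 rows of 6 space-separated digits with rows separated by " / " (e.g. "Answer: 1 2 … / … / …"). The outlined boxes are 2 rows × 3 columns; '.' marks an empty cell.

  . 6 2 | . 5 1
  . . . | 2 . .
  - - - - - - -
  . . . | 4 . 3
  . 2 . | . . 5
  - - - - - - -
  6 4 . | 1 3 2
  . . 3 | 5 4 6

Step 1. [r4c1∈{1,3,4}] r4c1 is the only open cell in row 4 admitting 3. So r4c1=3.
Step 2. [r4c4∈{6}] r4c4 has the single candidate 6 ⇒ r4c4=6.
Step 3. [r6c2∈{1}] r6c2 has the single candidate 1. So r6c2=1.
Step 4. [r3c2∈{5}] nothing but 5 survives at r3c2. So r3c2=5.
Step 5. [r3c1∈{1}] nothing but 1 survives at r3c1 ⇒ r3c1=1.
Step 6. [r2c1∈{4,5}] across col 1, 5 lands solely at r2c1. So r2c1=5.
Step 7. [r1c1∈{4}] only 4 remains possible at r1c1 ⇒ r1c1=4.
Step 8. [r2c3∈{1}] only 1 remains possible at r2c3 ⇒ r2c3=1.
Step 9. [r2c6∈{4}] nothing but 4 survives at r2c6 ⇒ r2c6=4.
Step 10. [r3c3∈{6}] r3c3 has the single candidate 6, so r3c3=6.
Step 11. [r2c5∈{6}] r2c5 has the single candidate 6, so r2c5=6.
Step 12. [r1c4∈{3}] r1c4's peers cover all but 3, so r1c4=3.
Step 13. [r2c2∈{3}] nothing but 3 survives at r2c2, so r2c2=3.
Step 14. [r5c3∈{5}] r5c3 is down to just 5, so r5c3=5.
Step 15. [r3c5∈{2}] r3c5 has the single candidate 2, so r3c5=2.
Step 16. [r4c5∈{1}] nothing but 1 survives at r4c5, so r4c5=1.
Step 17. [r6c1∈{2}] r6c1's peers cover all but 2. So r6c1=2.
Step 18. [r4c3∈{4}] only 4 remains possible at r4c3, so r4c3=4.

Answer: 4 6 2 3 5 1 / 5 3 1 2 6 4 / 1 5 6 4 2 3 / 3 2 4 6 1 5 / 6 4 5 1 3 2 / 2 1 3 5 4 6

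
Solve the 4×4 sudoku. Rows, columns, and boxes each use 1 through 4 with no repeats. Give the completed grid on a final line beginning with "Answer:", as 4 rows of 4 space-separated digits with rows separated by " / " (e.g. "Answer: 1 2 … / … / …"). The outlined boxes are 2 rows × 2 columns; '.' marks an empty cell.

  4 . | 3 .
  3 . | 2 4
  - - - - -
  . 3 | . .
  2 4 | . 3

Step 1. [r1c4∈{1}] nothing but 1 survives at r1c4, so r1c4=1.
Step 2. [r4c3∈{1}] r4c3's peers cover all but 1, so r4c3=1.
Step 3. [r3c4∈{2}] r3c4 has the single candidate 2 ⇒ r3c4=2.
Step 4. [r3c1∈{1}] r3c1 has the single candidate 1, so r3c1=1.
Step 5. [r2c2∈{1}] r2c2's peers cover all but 1. So r2c2=1.
Step 6. [r1c2∈{2}] only 2 remains possible at r1c2 ⇒ r1c2=2.
Step 7. [r3c3∈{4}] r3c3 is down to just 4. So r3c3=4.

Answer: 4 2 3 1 / 3 1 2 4 / 1 3 4 2 / 2 4 1 3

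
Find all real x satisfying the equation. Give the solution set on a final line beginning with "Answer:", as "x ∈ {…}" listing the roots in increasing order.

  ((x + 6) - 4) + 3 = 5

Step 1. [((x + 6) - 4) + 3 = 5] the outer +3 inverts by subtracting 3. So sub: (x + 6) - 4 = 2.
Step 2. [(x + 6) - 4 = 2] -4 is outermost — add 4 both sides. So sub: x + 6 = 6.
Step 3. [x + 6 = 6] subtract 6: x sits inside (… + 6) ⇒ sub: x = 0.

Answer: x ∈ {0}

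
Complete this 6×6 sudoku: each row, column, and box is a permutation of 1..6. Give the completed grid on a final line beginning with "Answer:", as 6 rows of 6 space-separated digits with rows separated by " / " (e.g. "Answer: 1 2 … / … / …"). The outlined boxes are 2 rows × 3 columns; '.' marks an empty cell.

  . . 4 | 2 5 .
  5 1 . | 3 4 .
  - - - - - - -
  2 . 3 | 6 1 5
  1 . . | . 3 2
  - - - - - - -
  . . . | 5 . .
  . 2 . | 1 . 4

Step 1. [r6c5∈{6}] only 6 remains possible at r6c5, so r6c5=6.
Step 2. [r4c2∈{4,5,6}] r4c2 is the only open cell in col 2 admitting 5 ⇒ r4c2=5.
Step 3. [r5c1∈{3,4,6}] 4 has one home in col 1: r5c1. So r5c1=4.
Step 4. [r1c1∈{3,6}] 6 has one home in col 1: r1c1 ⇒ r1c1=6.
Step 5. [r5c2∈{3,6}] col 2 places 6 nowhere but r5c2 ⇒ r5c2=6.
Step 6. [r5c3∈{1}] r5c3's peers cover all but 1. So r5c3=1.
Step 7. [r1c6∈{1}] nothing but 1 survives at r1c6 ⇒ r1c6=1.
Step 8. [r6c3∈{5}] r6c3 has the single candidate 5. So r6c3=5.
Step 9. [r1c2∈{3}] r1c2 is down to just 3, so r1c2=3.
Step 10. [r5c6∈{3}] r5c6's peers cover all but 3. So r5c6=3.
Step 11. [r4c3∈{6}] r4c3 is down to just 6 ⇒ r4c3=6.
Step 12. [r4c4∈{4}] r4c4 has the single candidate 4 ⇒ r4c4=4.
Step 13. [r2c3∈{2}] r2c3 has the single candidate 2, so r2c3=2.
Step 14. [r6c1∈{3}] only 3 remains possible at r6c1 ⇒ r6c1=3.
Step 15. [r5c5∈{2}] only 2 remains possible at r5c5 ⇒ r5c5=2.
Step 16. [r2c6∈{6}] only 6 remains possible at r2c6, so r2c6=6.
Step 17. [r3c2∈{4}] nothing but 4 survives at r3c2 ⇒ r3c2=4.

Answer: 6 3 4 2 5 1 / 5 1 2 3 4 6 / 2 4 3 6 1 5 / 1 5 6 4 3 2 / 4 6 1 5 2 3 / 3 2 5 1 6 4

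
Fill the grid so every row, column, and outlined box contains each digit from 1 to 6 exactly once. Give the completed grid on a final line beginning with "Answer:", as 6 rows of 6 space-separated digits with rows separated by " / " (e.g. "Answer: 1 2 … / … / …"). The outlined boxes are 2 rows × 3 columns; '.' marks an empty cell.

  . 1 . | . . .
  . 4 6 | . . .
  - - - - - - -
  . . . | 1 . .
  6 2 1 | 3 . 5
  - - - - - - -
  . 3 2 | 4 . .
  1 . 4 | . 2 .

Step 1. [r5c1∈{5}] r5c1 is down to just 5. So r5c1=5.
Step 2. [r1c3∈{3,5}] r1c3 is the only open cell in box 1 admitting 5. So r1c3=5.
Step 3. [r3c6∈{2,4,6}] 2 has one home in row 3: r3c6, so r3c6=2.
Step 4. [r3c5∈{4,6}] 6 has one home in row 3: r3c5, so r3c5=6.
Step 5. [r5c6∈{1,6}] across row 5, 6 lands solely at r5c6, so r5c6=6.
Step 6. [r2c5∈{1,3,5}] across col 5, 5 lands solely at r2c5. So r2c5=5.
Step 7. [r1c5∈{3,4}] r1c5 is the only open cell in col 5 admitting 3 ⇒ r1c5=3.
Step 8. [r2c1∈{2,3}] r2c1 is the only open cell in row 2 admitting 3 ⇒ r2c1=3.
Step 9. [r1c4∈{2,6}] 6 has one home in row 1: r1c4 ⇒ r1c4=6.
Step 10. [r4c5∈{4}] only 4 remains possible at r4c5. So r4c5=4.
Step 11. [r3c3∈{3}] only 3 remains possible at r3c3, so r3c3=3.
Step 12. [r6c2∈{6}] r6c2 has the single candidate 6 ⇒ r6c2=6.
Step 13. [r6c4∈{5}] r6c4's peers cover all but 5. So r6c4=5.
Step 14. [r5c5∈{1}] r5c5's peers cover all but 1. So r5c5=1.
Step 15. [r2c4∈{2}] r2c4 is down to just 2, so r2c4=2.
Step 16. [r3c2∈{5}] r3c2 is down to just 5. So r3c2=5.
Step 17. [r1c6∈{4}] nothing but 4 survives at r1c6. So r1c6=4.
Step 18. [r6c6∈{3}] only 3 remains possible at r6c6. So r6c6=3.
Step 19. [r2c6∈{1}] only 1 remains possible at r2c6. So r2c6=1.
Step 20. [r1c1∈{2}] only 2 remains possible at r1c1. So r1c1=2.
Step 21. [r3c1∈{4}] r3c1's peers cover all but 4 ⇒ r3c1=4.

Answer: 2 1 5 6 3 4 / 3 4 6 2 5 1 / 4 5 3 1 6 2 / 6 2 1 3 4 5 / 5 3 2 4 1 6 / 1 6 4 5 2 3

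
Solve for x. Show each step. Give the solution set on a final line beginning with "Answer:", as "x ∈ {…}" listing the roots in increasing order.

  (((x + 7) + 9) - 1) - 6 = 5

Step 1. [(((x + 7) + 9) - 1) - 6 = 5] -6 is outermost — add 6 both sides. So sub: ((x + 7) + 9) - 1 = 11.
Step 2. [((x + 7) + 9) - 1 = 11] -1 is outermost — add 1 both sides, so sub: (x + 7) + 9 = 12.
Step 3. [(x + 7) + 9 = 12] +9 is outermost — subtract 9 both sides ⇒ sub: x + 7 = 3.
Step 4. [x + 7 = 3] +7 is outermost — subtract 7 both sides ⇒ sub: x = -4.

Answer: x ∈ {-4}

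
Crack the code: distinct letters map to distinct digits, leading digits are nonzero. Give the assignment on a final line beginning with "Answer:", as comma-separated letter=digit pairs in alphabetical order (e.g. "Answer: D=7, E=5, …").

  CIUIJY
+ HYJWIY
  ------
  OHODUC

Step 1. [col 1: Y + Y ≡ C (mod 10)] several values work for C in column 1 (Y + Y ≡ C (mod 10), carry-in 0); try C=2. So C=2.
Step 2. [col 1: Y + Y ≡ C (mod 10)] column 1 (Y + Y ≡ C (mod 10), carry-in 0) doesn't pin Y yet; pick Y=1 and continue. So Y=1.
Step 3. [col 2: J + I ≡ U (mod 10)] no forcing yet in column 2 (carry-in 0); I=4 is free and consistent — try it. So I=4.
Step 4. [col 2: J + I ≡ U (mod 10)] U=0 is one option consistent with column 2 (J + I ≡ U (mod 10), carry-in 0) — take it ⇒ U=0.
Step 5. [col 2: J + I ≡ U (mod 10)] in column 2 we have J+I≡U with carry-in 0; given I=4, U=0 and digits 0,1,2,4 already taken and all letters distinct, that pins J to 6, so J=6.
Step 6. [col 3: I + W ≡ D (mod 10)] column 3 (I + W ≡ D (mod 10), carry-in 1) doesn't pin W yet; pick W=8 and continue. So W=8.
Step 7. [col 3: I + W ≡ D (mod 10)] column 3 reads I+W+carry(1)=D with I=4, W=8; with digits 0,1,2,4,6,8 already taken and all letters distinct, the only value for D is 3 ⇒ D=3.
Step 8. [col 4: U + J ≡ O (mod 10)] column 4: given U=0, J=6, carry-in 1, and digits 0,1,2,3,4,6,8 already taken and all letters distinct, U+J≡O (mod 10) forces O=7, so O=7.
Step 9. [col 5: I + Y ≡ H (mod 10)] column 5: given I=4, Y=1, carry-in 0, and digits 0,1,2,3,4,6,7,8 already taken and all letters distinct, I+Y≡H (mod 10) forces H=5. So H=5.

Answer: C=2, D=3, H=5, I=4, J=6, O=7, U=0, W=8, Y=1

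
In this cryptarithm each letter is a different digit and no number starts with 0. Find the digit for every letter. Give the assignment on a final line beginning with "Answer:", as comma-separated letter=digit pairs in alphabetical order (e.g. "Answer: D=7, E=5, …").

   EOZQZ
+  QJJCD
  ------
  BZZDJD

Step 1. [B] adding two 5-digit numbers gives at most 5+1 digits, and here it does — B is that final carry and must be 1 ⇒ B=1.
Step 2. [col 1: Z + D ≡ D (mod 10)] in column 1 we have Z+D≡D with carry-in 0; given nothing yet and digits 1 already taken and all letters distinct, that pins Z to 0. So Z=0.
Step 3. [col 1: Z + D ≡ D (mod 10)] no forcing yet in column 1 (carry-in 0); D=3 is free and consistent — try it, so D=3.
Step 4. [col 2: Q + C ≡ J (mod 10)] column 2 (Q + C ≡ J (mod 10), carry-in 0) doesn't pin C yet; pick C=7 and continue, so C=7.
Step 5. [col 2: Q + C ≡ J (mod 10)] no forcing yet in column 2 (carry-in 0); J=2 is free and consistent — try it. So J=2.
Step 6. [col 2: Q + C ≡ J (mod 10)] from column 2 (C=7, J=2, carry-in 0, digits 0,1,2,3,7 already taken and all letters distinct): Q must equal 5. So Q=5.
Step 7. [col 4: O + J ≡ Z (mod 10)] column 4 reads O+J+carry(0)=Z with J=2, Z=0; with digits 0,1,2,3,5,7 already taken and all letters distinct, the only value for O is 8. So O=8.
Step 8. [col 5: E + Q ≡ Z (mod 10)] column 5 reads E+Q+carry(1)=Z with Q=5, Z=0; with digits 0,1,2,3,5,7,8 already taken and all letters distinct, the only value for E is 4, so E=4.

Answer: B=1, C=7, D=3, E=4, J=2, O=8, Q=5, Z=0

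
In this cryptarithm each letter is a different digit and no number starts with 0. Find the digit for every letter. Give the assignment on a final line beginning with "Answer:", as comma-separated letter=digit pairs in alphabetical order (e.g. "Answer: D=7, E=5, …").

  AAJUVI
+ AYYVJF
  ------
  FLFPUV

Step 1. [col 1: I + F ≡ V (mod 10)] F=8 is one option consistent with column 1 (I + F ≡ V (mod 10), carry-in 0) — take it, so F=8.
Step 2. [col 1: I + F ≡ V (mod 10)] V=7 is one option consistent with column 1 (I + F ≡ V (mod 10), carry-in 0) — take it ⇒ V=7.
Step 3. [col 1: I + F ≡ V (mod 10)] column 1: given F=8, V=7, carry-in 0, and digits 7,8 already taken and all letters distinct, I+F≡V (mod 10) forces I=9. So I=9.
Step 4. [col 2: V + J ≡ U (mod 10)] J=5 is one option consistent with column 2 (V + J ≡ U (mod 10), carry-in 1) — take it ⇒ J=5.
Step 5. [col 2: V + J ≡ U (mod 10)] column 2: given V=7, J=5, carry-in 1, and digits 5,7,8,9 already taken and all letters distinct, V+J≡U (mod 10) forces U=3 ⇒ U=3.
Step 6. [col 3: U + V ≡ P (mod 10)] column 3: given U=3, V=7, carry-in 1, and digits 3,5,7,8,9 already taken and all letters distinct, U+V≡P (mod 10) forces P=1. So P=1.
Step 7. [col 4: J + Y ≡ F (mod 10)] column 4: given J=5, F=8, carry-in 1, and digits 1,3,5,7,8,9 already taken and all letters distinct, J+Y≡F (mod 10) forces Y=2, so Y=2.
Step 8. [col 5: A + Y ≡ L (mod 10)] from column 5 (Y=2, carry-in 0, digits 1,2,3,5,7,8,9 already taken and all letters distinct): L must equal 6 ⇒ L=6.
Step 9. [col 5: A + Y ≡ L (mod 10)] in column 5 we have A+Y≡L with carry-in 0; given Y=2, L=6 and digits 1,2,3,5,6,7,8,9 already taken and all letters distinct, that pins A to 4 ⇒ A=4.

Answer: A=4, F=8, I=9, J=5, L=6, P=1, U=3, V=7, Y=2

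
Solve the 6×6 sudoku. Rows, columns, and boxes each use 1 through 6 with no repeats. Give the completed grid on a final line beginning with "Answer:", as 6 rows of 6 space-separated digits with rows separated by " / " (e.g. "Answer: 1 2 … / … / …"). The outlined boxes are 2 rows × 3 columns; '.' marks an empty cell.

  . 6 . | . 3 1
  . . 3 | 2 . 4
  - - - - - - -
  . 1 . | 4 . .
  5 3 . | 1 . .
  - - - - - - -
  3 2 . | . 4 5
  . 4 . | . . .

Step 1. [r6c5∈{1,2,6}] across col 5, 1 lands solely at r6c5, so r6c5=1.
Step 2. [r6c1∈{6}] r6c1 has the single candidate 6 ⇒ r6c1=6.
Step 3. [r3c1∈{2}] r3c1 is down to just 2, so r3c1=2.
Step 4. [r3c3∈{6}] r3c3 is down to just 6. So r3c3=6.
Step 5. [r2c2∈{5}] r2c2's peers cover all but 5, so r2c2=5.
Step 6. [r6c6∈{2,3}] r6c6 is the only open cell in row 6 admitting 2. So r6c6=2.
Step 7. [r1c3∈{2,4}] row 1 places 2 nowhere but r1c3. So r1c3=2.
Step 8. [r4c5∈{2,6}] row 4 places 2 nowhere but r4c5 ⇒ r4c5=2.
Step 9. [r1c1∈{4}] nothing but 4 survives at r1c1. So r1c1=4.
Step 10. [r5c3∈{1}] r5c3 is down to just 1 ⇒ r5c3=1.
Step 11. [r6c4∈{3}] nothing but 3 survives at r6c4. So r6c4=3.
Step 12. [r3c5∈{5}] r3c5's peers cover all but 5 ⇒ r3c5=5.
Step 13. [r6c3∈{5}] r6c3's peers cover all but 5 ⇒ r6c3=5.
Step 14. [r2c5∈{6}] nothing but 6 survives at r2c5 ⇒ r2c5=6.
Step 15. [r5c4∈{6}] r5c4 has the single candidate 6 ⇒ r5c4=6.
Step 16. [r3c6∈{3}] r3c6 has the single candidate 3. So r3c6=3.
Step 17. [r4c3∈{4}] r4c3 is down to just 4 ⇒ r4c3=4.
Step 18. [r4c6∈{6}] r4c6's peers cover all but 6. So r4c6=6.
Step 19. [r1c4∈{5}] r1c4 has the single candidate 5, so r1c4=5.
Step 20. [r2c1∈{1}] r2c1 has the single candidate 1, so r2c1=1.

Answer: 4 6 2 5 3 1 / 1 5 3 2 6 4 / 2 1 6 4 5 3 / 5 3 4 1 2 6 / 3 2 1 6 4 5 / 6 4 5 3 1 2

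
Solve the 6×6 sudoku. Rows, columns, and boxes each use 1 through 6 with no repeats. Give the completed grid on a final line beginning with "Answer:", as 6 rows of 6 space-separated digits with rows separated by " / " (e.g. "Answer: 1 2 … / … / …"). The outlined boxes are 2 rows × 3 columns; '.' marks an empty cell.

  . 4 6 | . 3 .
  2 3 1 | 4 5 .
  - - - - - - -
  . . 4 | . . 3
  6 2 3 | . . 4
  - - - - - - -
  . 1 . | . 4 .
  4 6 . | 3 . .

Step 1. [r4c5∈{1}] r4c5's peers cover all but 1. So r4c5=1.
Step 2. [r6c5∈{2}] r6c5 is down to just 2. So r6c5=2.
Step 3. [r6c3∈{5}] r6c3 has the single candidate 5. So r6c3=5.
Step 4. [r3c4∈{2,5,6}] 2 has one home in row 3: r3c4 ⇒ r3c4=2.
Step 5. [r5c6∈{5,6}] r5c6 is the only open cell in col 6 admitting 5, so r5c6=5.
Step 6. [r3c2∈{5}] r3c2 is down to just 5 ⇒ r3c2=5.
Step 7. [r6c6∈{1}] nothing but 1 survives at r6c6 ⇒ r6c6=1.
Step 8. [r2c6∈{6}] r2c6 has the single candidate 6 ⇒ r2c6=6.
Step 9. [r5c3∈{2}] r5c3's peers cover all but 2, so r5c3=2.
Step 10. [r1c4∈{1}] r1c4 has the single candidate 1 ⇒ r1c4=1.
Step 11. [r5c4∈{6}] only 6 remains possible at r5c4. So r5c4=6.
Step 12. [r1c6∈{2}] r1c6 has the single candidate 2 ⇒ r1c6=2.
Step 13. [r4c4∈{5}] r4c4 has the single candidate 5. So r4c4=5.
Step 14. [r5c1∈{3}] nothing but 3 survives at r5c1. So r5c1=3.
Step 15. [r1c1∈{5}] r1c1's peers cover all but 5. So r1c1=5.
Step 16. [r3c1∈{1}] nothing but 1 survives at r3c1, so r3c1=1.
Step 17. [r3c5∈{6}] r3c5 has the single candidate 6 ⇒ r3c5=6.

Answer: 5 4 6 1 3 2 / 2 3 1 4 5 6 / 1 5 4 2 6 3 / 6 2 3 5 1 4 / 3 1 2 6 4 5 / 4 6 5 3 2 1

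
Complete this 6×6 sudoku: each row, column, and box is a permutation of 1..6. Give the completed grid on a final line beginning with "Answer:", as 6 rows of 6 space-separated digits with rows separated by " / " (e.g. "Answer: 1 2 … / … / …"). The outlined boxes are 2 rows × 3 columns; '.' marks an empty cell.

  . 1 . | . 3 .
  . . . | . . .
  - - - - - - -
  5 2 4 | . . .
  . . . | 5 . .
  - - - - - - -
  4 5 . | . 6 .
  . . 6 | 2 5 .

Step 1. [r2c2∈{3,4,6}] 4 has one home in col 2: r2c2, so r2c2=4.
Step 2. [r3c5∈{1}] r3c5 is down to just 1. So r3c5=1.
Step 3. [r2c5∈{2}] r2c5 is down to just 2, so r2c5=2.
Step 4. [r6c6∈{1,3,4}] row 6 places 4 nowhere but r6c6 ⇒ r6c6=4.
Step 5. [r5c3∈{1,2,3}] across row 5, 2 lands solely at r5c3, so r5c3=2.
Step 6. [r4c2∈{3,6}] r4c2 is the only open cell in col 2 admitting 6, so r4c2=6.
Step 7. [r4c3∈{1,3}] 1 has one home in col 3: r4c3, so r4c3=1.
Step 8. [r4c1∈{3}] r4c1 has the single candidate 3 ⇒ r4c1=3.
Step 9. [r2c1∈{6}] nothing but 6 survives at r2c1 ⇒ r2c1=6.
Step 10. [r2c4∈{1}] r2c4 is down to just 1 ⇒ r2c4=1.
Step 11. [r1c3∈{5}] r1c3 is down to just 5. So r1c3=5.
Step 12. [r5c4∈{3}] only 3 remains possible at r5c4 ⇒ r5c4=3.
Step 13. [r3c4∈{6}] nothing but 6 survives at r3c4 ⇒ r3c4=6.
Step 14. [r4c5∈{4}] r4c5 has the single candidate 4, so r4c5=4.
Step 15. [r6c1∈{1}] r6c1's peers cover all but 1 ⇒ r6c1=1.
Step 16. [r1c4∈{4}] r1c4's peers cover all but 4, so r1c4=4.
Step 17. [r1c6∈{6}] r1c6's peers cover all but 6 ⇒ r1c6=6.
Step 18. [r3c6∈{3}] r3c6's peers cover all but 3 ⇒ r3c6=3.
Step 19. [r6c2∈{3}] r6c2 is down to just 3 ⇒ r6c2=3.
Step 20. [r2c3∈{3}] r2c3 has the single candidate 3, so r2c3=3.
Step 21. [r1c1∈{2}] nothing but 2 survives at r1c1, so r1c1=2.
Step 22. [r4c6∈{2}] r4c6 has the single candidate 2. So r4c6=2.
Step 23. [r2c6∈{5}] nothing but 5 survives at r2c6, so r2c6=5.
Step 24. [r5c6∈{1}] only 1 remains possible at r5c6, so r5c6=1.

Answer: 2 1 5 4 3 6 / 6 4 3 1 2 5 / 5 2 4 6 1 3 / 3 6 1 5 4 2 / 4 5 2 3 6 1 / 1 3 6 2 5 4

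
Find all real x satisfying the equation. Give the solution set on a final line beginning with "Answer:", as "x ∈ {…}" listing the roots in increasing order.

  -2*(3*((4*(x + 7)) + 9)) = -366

Step 1. [-2*(3*((4*(x + 7)) + 9)) = -366] -2·(inner) — divide through by -2 ⇒ div: 3*((4*(x + 7)) + 9) = 183.
Step 2. [3*((4*(x + 7)) + 9) = 183] LHS = 3·(…); ÷3 both sides, so div: (4*(x + 7)) + 9 = 61.
Step 3. [(4*(x + 7)) + 9 = 61] the outer +9 inverts by subtracting 9 ⇒ sub: 4*(x + 7) = 52.
Step 4. [4*(x + 7) = 52] divide by the outer 4. So div: x + 7 = 13.
Step 5. [x + 7 = 13] 7 comes off first (subtract 7) ⇒ sub: x = 6.

Answer: x ∈ {6}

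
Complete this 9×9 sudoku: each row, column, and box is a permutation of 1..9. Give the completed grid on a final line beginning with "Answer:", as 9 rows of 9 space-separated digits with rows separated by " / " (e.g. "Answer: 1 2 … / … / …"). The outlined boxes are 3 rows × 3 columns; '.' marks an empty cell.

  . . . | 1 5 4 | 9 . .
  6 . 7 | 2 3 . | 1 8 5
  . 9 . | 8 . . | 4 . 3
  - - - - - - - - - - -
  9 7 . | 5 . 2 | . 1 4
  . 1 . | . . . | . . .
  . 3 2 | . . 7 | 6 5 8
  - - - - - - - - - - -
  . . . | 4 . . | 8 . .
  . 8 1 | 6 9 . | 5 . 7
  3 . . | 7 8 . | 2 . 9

Step 1. [r5c8∈{2,3,7,9}] across col 8, 9 lands solely at r5c8 ⇒ r5c8=9.
Step 2. [r8c1∈{2,4}] 2 has one home in row 8: r8c1 ⇒ r8c1=2.
Step 3. [r4c3∈{6,8}] 8 has one home in row 4: r4c3, so r4c3=8.
Step 4. [r5c3∈{4,5,6}] 6 has one home in box 4: r5c3 ⇒ r5c3=6.
Step 5. [r3c8∈{2,6,7}] row 3 places 2 nowhere but r3c8, so r3c8=2.
Step 6. [r9c6∈{1,5}] across row 9, 1 lands solely at r9c6, so r9c6=1.
Step 7. [r7c6∈{3,5}] 5 has one home in col 6: r7c6, so r7c6=5.
Step 8. [r9c2∈{4,5,6}] in col 2, 5 fits only at r9c2 ⇒ r9c2=5.
Step 9. [r9c8∈{4,6}] in row 9, 6 fits only at r9c8 ⇒ r9c8=6.
Step 10. [r8c6∈{3}] only 3 remains possible at r8c6 ⇒ r8c6=3.
Step 11. [r5c5∈{4}] nothing but 4 survives at r5c5 ⇒ r5c5=4.
Step 12. [r5c7∈{3,7}] in row 5, 7 fits only at r5c7 ⇒ r5c7=7.
Step 13. [r4c5∈{6}] r4c5 is down to just 6, so r4c5=6.
Step 14. [r5c1∈{5}] nothing but 5 survives at r5c1 ⇒ r5c1=5.
Step 15. [r1c2∈{2}] r1c2 is down to just 2, so r1c2=2.
Step 16. [r7c3∈{9}] r7c3 has the single candidate 9 ⇒ r7c3=9.
Step 17. [r3c3∈{5}] r3c3's peers cover all but 5, so r3c3=5.
Step 18. [r3c6∈{6}] only 6 remains possible at r3c6. So r3c6=6.
Step 19. [r1c3∈{3}] r1c3's peers cover all but 3 ⇒ r1c3=3.
Step 20. [r7c1∈{7}] only 7 remains possible at r7c1, so r7c1=7.
Step 21. [r7c8∈{3}] r7c8's peers cover all but 3, so r7c8=3.
Step 22. [r2c6∈{9}] only 9 remains possible at r2c6 ⇒ r2c6=9.
Step 23. [r5c9∈{2}] r5c9 is down to just 2. So r5c9=2.
Step 24. [r9c3∈{4}] nothing but 4 survives at r9c3, so r9c3=4.
Step 25. [r5c4∈{3}] r5c4 has the single candidate 3. So r5c4=3.
Step 26. [r6c1∈{4}] r6c1's peers cover all but 4, so r6c1=4.
Step 27. [r7c2∈{6}] r7c2 has the single candidate 6. So r7c2=6.
Step 28. [r5c6∈{8}] r5c6 is down to just 8, so r5c6=8.
Step 29. [r3c1∈{1}] r3c1 has the single candidate 1, so r3c1=1.
Step 30. [r6c5∈{1}] r6c5 is down to just 1. So r6c5=1.
Step 31. [r3c5∈{7}] only 7 remains possible at r3c5. So r3c5=7.
Step 32. [r6c4∈{9}] r6c4 has the single candidate 9, so r6c4=9.
Step 33. [r7c9∈{1}] r7c9 has the single candidate 1. So r7c9=1.
Step 34. [r8c8∈{4}] only 4 remains possible at r8c8, so r8c8=4.
Step 35. [r1c8∈{7}] r1c8's peers cover all but 7, so r1c8=7.
Step 36. [r1c9∈{6}] nothing but 6 survives at r1c9, so r1c9=6.
Step 37. [r1c1∈{8}] r1c1 is down to just 8. So r1c1=8.
Step 38. [r7c5∈{2}] r7c5's peers cover all but 2, so r7c5=2.
Step 39. [r4c7∈{3}] r4c7 is down to just 3, so r4c7=3.
Step 40. [r2c2∈{4}] r2c2's peers cover all but 4, so r2c2=4.

Answer: 8 2 3 1 5 4 9 7 6 / 6 4 7 2 3 9 1 8 5 / 1 9 5 8 7 6 4 2 3 / 9 7 8 5 6 2 3 1 4 / 5 1 6 3 4 8 7 9 2 / 4 3 2 9 1 7 6 5 8 / 7 6 9 4 2 5 8 3 1 / 2 8 1 6 9 3 5 4 7 / 3 5 4 7 8 1 2 6 9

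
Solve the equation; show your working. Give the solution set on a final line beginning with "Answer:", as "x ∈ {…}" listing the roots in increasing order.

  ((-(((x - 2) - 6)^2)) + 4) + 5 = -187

Step 1. [((-(((x - 2) - 6)^2)) + 4) + 5 = -187] peel the +5: subtract 5 from each side. So sub: (-(((x - 2) - 6)^2)) + 4 = -192.
Step 2. [(-(((x - 2) - 6)^2)) + 4 = -192] the outer +4 inverts by subtracting 4, so sub: -(((x - 2) - 6)^2) = -196.
Step 3. [-(((x - 2) - 6)^2) = -196] LHS negated; negate both sides. So neg: ((x - 2) - 6)^2 = 196.
Step 4. [((x - 2) - 6)^2 = 196] LHS squared, RHS 196 ≥ 0: apply √ (±), so sqrt: (x - 2) - 6 = 14 or -14.
Step 5. [(x - 2) - 6 = 14 or -14] peel the -6: add 6 from each side ⇒ sub: x - 2 = 20 or -8.
Step 6. [x - 2 = 20 or -8] peel the -2: add 2 from each side. So sub: x = 22 or -6.

Answer: x ∈ {-6, 22}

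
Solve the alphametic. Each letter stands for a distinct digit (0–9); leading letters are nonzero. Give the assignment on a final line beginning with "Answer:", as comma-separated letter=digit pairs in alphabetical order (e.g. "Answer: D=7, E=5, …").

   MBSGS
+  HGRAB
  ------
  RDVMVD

Step 1. [col 1: S + B ≡ D (mod 10)] B=9 is one option consistent with column 1 (S + B ≡ D (mod 10), carry-in 0) — take it, so B=9.
Step 2. [col 1: S + B ≡ D (mod 10)] D=4 is one option consistent with column 1 (S + B ≡ D (mod 10), carry-in 0) — take it, so D=4.
Step 3. [col 1: S + B ≡ D (mod 10)] in column 1 we have S+B≡D with carry-in 0; given B=9, D=4 and digits 4,9 already taken and all letters distinct, that pins S to 5 ⇒ S=5.
Step 4. [col 2: G + A ≡ V (mod 10)] no forcing yet in column 2 (carry-in 1); G=3 is free and consistent — try it. So G=3.
Step 5. [R] adding two 5-digit numbers gives at most 5+1 digits, and here it does — R is that final carry and must be 1 ⇒ R=1.
Step 6. [col 2: G + A ≡ V (mod 10)] V=2 is one option consistent with column 2 (G + A ≡ V (mod 10), carry-in 1) — take it, so V=2.
Step 7. [col 2: G + A ≡ V (mod 10)] in column 2 we have G+A≡V with carry-in 1; given G=3, V=2 and digits 1,2,3,4,5,9 already taken and all letters distinct, that pins A to 8. So A=8.
Step 8. [col 3: S + R ≡ M (mod 10)] column 3: given S=5, R=1, carry-in 1, and digits 1,2,3,4,5,8,9 already taken and all letters distinct, S+R≡M (mod 10) forces M=7. So M=7.
Step 9. [col 5: M + H ≡ D (mod 10)] from column 5 (M=7, D=4, carry-in 1, digits 1,2,3,4,5,7,8,9 already taken and all letters distinct): H must equal 6, so H=6.

Answer: A=8, B=9, D=4, G=3, H=6, M=7, R=1, S=5, V=2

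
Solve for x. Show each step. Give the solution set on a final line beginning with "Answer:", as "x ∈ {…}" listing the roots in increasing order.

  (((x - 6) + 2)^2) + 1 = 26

Step 1. [(((x - 6) + 2)^2) + 1 = 26] peel the +1: subtract 1 from each side. So sub: ((x - 6) + 2)^2 = 25.
Step 2. [((x - 6) + 2)^2 = 25] 25 ≥ 0, LHS is (·)² — take ±√, so sqrt: (x - 6) + 2 = 5 or -5.
Step 3. [(x - 6) + 2 = 5 or -5] +2 is outermost — subtract 2 both sides. So sub: x - 6 = 3 or -7.
Step 4. [x - 6 = 3 or -7] 6 comes off first (add 6), so sub: x = 9 or -1.

Answer: x ∈ {-1, 9}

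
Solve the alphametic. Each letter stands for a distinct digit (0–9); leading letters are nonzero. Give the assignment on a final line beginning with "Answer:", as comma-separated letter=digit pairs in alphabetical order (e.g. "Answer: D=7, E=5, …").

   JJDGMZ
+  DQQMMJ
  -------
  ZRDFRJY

Step 1. [col 1: Z + J ≡ Y (mod 10)] several values work for Z in column 1 (Z + J ≡ Y (mod 10), carry-in 0); try Z=1 ⇒ Z=1.
Step 2. [col 1: Z + J ≡ Y (mod 10)] column 1 (Z + J ≡ Y (mod 10), carry-in 0) doesn't pin J yet; pick J=6 and continue ⇒ J=6.
Step 3. [col 1: Z + J ≡ Y (mod 10)] column 1 reads Z+J+carry(0)=Y with Z=1, J=6; with digits 1,6 already taken and all letters distinct, the only value for Y is 7 ⇒ Y=7.
Step 4. [col 2: M + M ≡ J (mod 10)] no forcing yet in column 2 (carry-in 0); M=3 is free and consistent — try it ⇒ M=3.
Step 5. [col 3: G + M ≡ R (mod 10)] G=9 is one option consistent with column 3 (G + M ≡ R (mod 10), carry-in 0) — take it ⇒ G=9.
Step 6. [col 3: G + M ≡ R (mod 10)] from column 3 (G=9, M=3, carry-in 0, digits 1,3,6,7,9 already taken and all letters distinct): R must equal 2 ⇒ R=2.
Step 7. [col 4: D + Q ≡ F (mod 10)] D=5 is one option consistent with column 4 (D + Q ≡ F (mod 10), carry-in 1) — take it, so D=5.
Step 8. [col 4: D + Q ≡ F (mod 10)] no forcing yet in column 4 (carry-in 1); F=4 is free and consistent — try it, so F=4.
Step 9. [col 4: D + Q ≡ F (mod 10)] in column 4 we have D+Q≡F with carry-in 1; given D=5, F=4 and digits 1,2,3,4,5,6,7,9 already taken and all letters distinct, that pins Q to 8. So Q=8.

Answer: D=5, F=4, G=9, J=6, M=3, Q=8, R=2, Y=7, Z=1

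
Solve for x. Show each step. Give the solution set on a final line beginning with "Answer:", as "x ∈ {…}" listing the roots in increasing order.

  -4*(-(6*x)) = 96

Step 1. [-4*(-(6*x)) = 96] -4 out front; divide by -4. So div: -(6*x) = -24.
Step 2. [-(6*x) = -24] leading − — multiply by −1, so neg: 6*x = 24.
Step 3. [6*x = 24] 6 out front; divide by 6 ⇒ div: x = 4.

Answer: x ∈ {4}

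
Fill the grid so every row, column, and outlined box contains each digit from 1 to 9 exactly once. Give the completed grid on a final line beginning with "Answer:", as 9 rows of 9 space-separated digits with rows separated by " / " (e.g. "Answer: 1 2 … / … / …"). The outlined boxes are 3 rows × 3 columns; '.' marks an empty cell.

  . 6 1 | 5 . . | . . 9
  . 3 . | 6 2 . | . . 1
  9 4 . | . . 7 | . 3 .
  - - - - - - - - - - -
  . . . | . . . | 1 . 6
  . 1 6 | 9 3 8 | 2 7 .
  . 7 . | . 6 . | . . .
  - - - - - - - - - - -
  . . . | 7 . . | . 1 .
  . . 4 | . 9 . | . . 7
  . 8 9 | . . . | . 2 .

Step 1. [r1c1∈{2,7,8}] 2 has one home in row 1: r1c1. So r1c1=2.
Step 2. [r8c8∈{5,6,8}] col 8 places 6 nowhere but r8c8. So r8c8=6.
Step 3. [r7c7∈{3,4,5,8,9}] 9 has one home in row 7: r7c7, so r7c7=9.
Step 4. [r9c1∈{1,3,5,6,7}] in row 9, 7 fits only at r9c1. So r9c1=7.
Step 5. [r9c6∈{1,3,4,5,6}] r9c6 is the only open cell in row 9 admitting 6, so r9c6=6.
Step 6. [r6c8∈{4,5,8,9}] row 6 places 9 nowhere but r6c8 ⇒ r6c8=9.
Step 7. [r8c1∈{1,3,5}] in col 1, 1 fits only at r8c1 ⇒ r8c1=1.
Step 8. [r6c6∈{1,2,4,5}] across col 6, 1 lands solely at r6c6 ⇒ r6c6=1.
Step 9. [r1c6∈{3,4}] in row 1, 3 fits only at r1c6 ⇒ r1c6=3.
Step 10. [r1c7∈{4,7,8}] 7 has one home in row 1: r1c7, so r1c7=7.
Step 11. [r2c3∈{5,7,8}] in row 2, 7 fits only at r2c3, so r2c3=7.
Step 12. [r4c2∈{2,5,9}] row 4 places 9 nowhere but r4c2. So r4c2=9.
Step 13. [r3c7∈{5,6,8}] r3c7 is the only open cell in row 3 admitting 6. So r3c7=6.
Step 14. [r7c1∈{3,5,6}] row 7 places 6 nowhere but r7c1, so r7c1=6.
Step 15. [r7c3∈{2,3,5}] r7c3 is the only open cell in box 7 admitting 3 ⇒ r7c3=3.
Step 16. [r4c1∈{3,4,5,8}] r4c1 is the only open cell in row 4 admitting 3. So r4c1=3.
Step 17. [r4c5∈{4,5,7}] row 4 places 7 nowhere but r4c5. So r4c5=7.
Step 18. [r4c6∈{2,4,5}] in box 5, 5 fits only at r4c6, so r4c6=5.
Step 19. [r2c8∈{4,5,8}] across col 8, 5 lands solely at r2c8, so r2c8=5.
Step 20. [r8c6∈{2}] r8c6 has the single candidate 2, so r8c6=2.
Step 21. [r7c6∈{4}] r7c6 is down to just 4 ⇒ r7c6=4.
Step 22. [r2c7∈{4,8}] 4 has one home in row 2: r2c7 ⇒ r2c7=4.
Step 23. [r9c9∈{3,4,5}] r9c9 is the only open cell in row 9 admitting 4, so r9c9=4.
Step 24. [r5c9∈{5}] nothing but 5 survives at r5c9, so r5c9=5.
Step 25. [r7c9∈{8}] nothing but 8 survives at r7c9. So r7c9=8.
Step 26. [r6c7∈{3,8}] 8 has one home in col 7: r6c7. So r6c7=8.
Step 27. [r3c3∈{5,8}] r3c3 is the only open cell in row 3 admitting 5, so r3c3=5.
Step 28. [r8c4∈{3,8}] in row 8, 8 fits only at r8c4, so r8c4=8.
Step 29. [r3c5∈{1,8}] in row 3, 8 fits only at r3c5 ⇒ r3c5=8.
Step 30. [r9c4∈{1,3}] r9c4 is the only open cell in col 4 admitting 3, so r9c4=3.
Step 31. [r9c7∈{5}] r9c7 has the single candidate 5. So r9c7=5.
Step 32. [r6c3∈{2}] r6c3's peers cover all but 2, so r6c3=2.
Step 33. [r6c4∈{4}] nothing but 4 survives at r6c4, so r6c4=4.
Step 34. [r8c2∈{5}] r8c2 has the single candidate 5. So r8c2=5.
Step 35. [r6c1∈{5}] r6c1 has the single candidate 5, so r6c1=5.
Step 36. [r1c5∈{4}] nothing but 4 survives at r1c5 ⇒ r1c5=4.
Step 37. [r2c6∈{9}] r2c6's peers cover all but 9 ⇒ r2c6=9.
Step 38. [r5c1∈{4}] only 4 remains possible at r5c1 ⇒ r5c1=4.
Step 39. [r6c9∈{3}] r6c9 has the single candidate 3 ⇒ r6c9=3.
Step 40. [r4c3∈{8}] r4c3's peers cover all but 8. So r4c3=8.
Step 41. [r2c1∈{8}] r2c1 has the single candidate 8, so r2c1=8.
Step 42. [r7c5∈{5}] nothing but 5 survives at r7c5 ⇒ r7c5=5.
Step 43. [r1c8∈{8}] r1c8 has the single candidate 8 ⇒ r1c8=8.
Step 44. [r4c8∈{4}] nothing but 4 survives at r4c8. So r4c8=4.
Step 45. [r3c4∈{1}] r3c4's peers cover all but 1, so r3c4=1.
Step 46. [r8c7∈{3}] r8c7's peers cover all but 3 ⇒ r8c7=3.
Step 47. [r4c4∈{2}] r4c4 is down to just 2. So r4c4=2.
Step 48. [r3c9∈{2}] r3c9's peers cover all but 2, so r3c9=2.
Step 49. [r7c2∈{2}] nothing but 2 survives at r7c2 ⇒ r7c2=2.
Step 50. [r9c5∈{1}] r9c5 has the single candidate 1, so r9c5=1.

Answer: 2 6 1 5 4 3 7 8 9 / 8 3 7 6 2 9 4 5 1 / 9 4 5 1 8 7 6 3 2 / 3 9 8 2 7 5 1 4 6 / 4 1 6 9 3 8 2 7 5 / 5 7 2 4 6 1 8 9 3 / 6 2 3 7 5 4 9 1 8 / 1 5 4 8 9 2 3 6 7 / 7 8 9 3 1 6 5 2 4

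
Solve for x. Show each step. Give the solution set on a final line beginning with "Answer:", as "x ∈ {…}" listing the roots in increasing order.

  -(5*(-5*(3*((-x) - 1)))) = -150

Step 1. [-(5*(-5*(3*((-x) - 1)))) = -150] flip signs both sides, so neg: 5*(-5*(3*((-x) - 1))) = 150.
Step 2. [5*(-5*(3*((-x) - 1))) = 150] 5·(inner) — divide through by 5. So div: -5*(3*((-x) - 1)) = 30.
Step 3. [-5*(3*((-x) - 1)) = 30] leading coefficient -5: divide by -5, so div: 3*((-x) - 1) = -6.
Step 4. [3*((-x) - 1) = -6] 3 out front; divide by 3. So div: (-x) - 1 = -2.
Step 5. [(-x) - 1 = -2] 1 comes off first (add 1). So sub: -x = -1.
Step 6. [-x = -1] flip signs both sides ⇒ neg: x = 1.

Answer: x ∈ {1}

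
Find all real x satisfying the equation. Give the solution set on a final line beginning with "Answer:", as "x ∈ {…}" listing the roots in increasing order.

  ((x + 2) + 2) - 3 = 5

Step 1. [((x + 2) + 2) - 3 = 5] add 3: x sits inside (… - 3), so sub: (x + 2) + 2 = 8.
Step 2. [(x + 2) + 2 = 8] +2 is outermost — subtract 2 both sides ⇒ sub: x + 2 = 6.
Step 3. [x + 2 = 6] 2 comes off first (subtract 2). So sub: x = 4.

Answer: x ∈ {4}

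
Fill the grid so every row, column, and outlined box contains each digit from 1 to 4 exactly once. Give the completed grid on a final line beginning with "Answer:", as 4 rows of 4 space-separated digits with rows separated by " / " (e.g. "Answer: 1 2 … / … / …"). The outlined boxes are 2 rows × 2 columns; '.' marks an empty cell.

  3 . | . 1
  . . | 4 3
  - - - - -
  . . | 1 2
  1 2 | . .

Step 1. [r3c2∈{3,4}] row 3 places 3 nowhere but r3c2. So r3c2=3.
Step 2. [r4c3∈{3}] nothing but 3 survives at r4c3 ⇒ r4c3=3.
Step 3. [r4c4∈{4}] r4c4 has the single candidate 4 ⇒ r4c4=4.
Step 4. [r2c1∈{2}] nothing but 2 survives at r2c1 ⇒ r2c1=2.
Step 5. [r2c2∈{1}] only 1 remains possible at r2c2, so r2c2=1.
Step 6. [r1c3∈{2}] only 2 remains possible at r1c3, so r1c3=2.
Step 7. [r1c2∈{4}] only 4 remains possible at r1c2. So r1c2=4.
Step 8. [r3c1∈{4}] only 4 remains possible at r3c1, so r3c1=4.

Answer: 3 4 2 1 / 2 1 4 3 / 4 3 1 2 / 1 2 3 4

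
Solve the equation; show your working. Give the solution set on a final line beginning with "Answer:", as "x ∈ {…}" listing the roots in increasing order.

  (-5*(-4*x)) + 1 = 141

Step 1. [(-5*(-4*x)) + 1 = 141] 1 comes off first (subtract 1). So sub: -5*(-4*x) = 140.
Step 2. [-5*(-4*x) = 140] -5·(inner) — divide through by -5, so div: -4*x = -28.
Step 3. [-4*x = -28] -4·(inner) — divide through by -4. So div: x = 7.

Answer: x ∈ {7}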